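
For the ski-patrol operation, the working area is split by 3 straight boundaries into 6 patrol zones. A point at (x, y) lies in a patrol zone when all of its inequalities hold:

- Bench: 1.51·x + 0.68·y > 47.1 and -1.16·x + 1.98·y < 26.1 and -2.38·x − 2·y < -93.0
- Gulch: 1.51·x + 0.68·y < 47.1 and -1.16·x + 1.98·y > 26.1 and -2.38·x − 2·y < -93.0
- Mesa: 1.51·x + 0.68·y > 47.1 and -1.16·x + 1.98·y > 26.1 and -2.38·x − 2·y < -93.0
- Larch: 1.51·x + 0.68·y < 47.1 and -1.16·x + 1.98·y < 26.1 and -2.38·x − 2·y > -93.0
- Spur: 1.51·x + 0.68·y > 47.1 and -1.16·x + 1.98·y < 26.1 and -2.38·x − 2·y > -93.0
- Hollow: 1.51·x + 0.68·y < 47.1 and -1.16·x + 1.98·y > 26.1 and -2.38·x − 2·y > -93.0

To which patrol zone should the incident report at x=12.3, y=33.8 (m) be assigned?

Gulch

1.51·12.3 + 0.68·33.8 = 41.557, which is < 47.1
-1.16·12.3 + 1.98·33.8 = 52.656, which is > 26.1
-2.38·12.3 − 2·33.8 = -96.874, which is < -93.0
This sign pattern matches Gulch.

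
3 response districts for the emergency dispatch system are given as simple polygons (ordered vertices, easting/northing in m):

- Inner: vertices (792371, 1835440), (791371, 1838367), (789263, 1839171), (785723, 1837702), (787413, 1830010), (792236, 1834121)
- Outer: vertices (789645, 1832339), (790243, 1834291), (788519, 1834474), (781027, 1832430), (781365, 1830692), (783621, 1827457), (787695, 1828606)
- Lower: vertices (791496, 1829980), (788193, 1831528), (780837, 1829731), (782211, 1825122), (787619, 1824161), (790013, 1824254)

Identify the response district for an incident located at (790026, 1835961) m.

Cast a ray rightward from (790026, 1835961). For each polygon, the edges (by vertex number in listed order) whose endpoints lie on opposite sides of northing = 1835961, where each meets that height, and whether that is right or left of the point:
Inner: 1–2 at easting≈792193.0 (right), 4–5 at easting≈786105.5 (left) → 1 crossing.
Outer: no edge straddles that height → 0 crossings.
Lower: no edge straddles that height → 0 crossings.
Only Inner has an odd count, so the point is inside Inner.

Inner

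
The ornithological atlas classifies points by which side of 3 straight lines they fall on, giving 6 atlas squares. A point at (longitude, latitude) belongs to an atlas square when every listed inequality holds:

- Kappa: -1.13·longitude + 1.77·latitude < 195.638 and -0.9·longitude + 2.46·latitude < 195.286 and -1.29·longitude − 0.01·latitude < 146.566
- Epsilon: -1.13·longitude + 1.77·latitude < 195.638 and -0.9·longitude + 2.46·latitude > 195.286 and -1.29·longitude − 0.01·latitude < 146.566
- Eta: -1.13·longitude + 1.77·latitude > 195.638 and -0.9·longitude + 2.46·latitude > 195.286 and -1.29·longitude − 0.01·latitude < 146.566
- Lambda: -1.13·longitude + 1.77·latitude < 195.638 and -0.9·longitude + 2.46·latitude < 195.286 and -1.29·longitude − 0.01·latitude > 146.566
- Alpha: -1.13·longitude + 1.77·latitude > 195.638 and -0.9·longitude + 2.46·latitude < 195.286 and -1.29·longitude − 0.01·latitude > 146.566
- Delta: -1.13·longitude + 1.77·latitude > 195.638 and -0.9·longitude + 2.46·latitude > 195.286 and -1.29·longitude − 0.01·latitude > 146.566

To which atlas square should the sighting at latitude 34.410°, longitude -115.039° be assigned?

Lambda

-1.13·-115.039 + 1.77·34.410 = 190.900, which is < 195.638
-0.9·-115.039 + 2.46·34.410 = 188.184, which is < 195.286
-1.29·-115.039 − 0.01·34.410 = 148.056, which is > 146.566
This sign pattern matches Lambda.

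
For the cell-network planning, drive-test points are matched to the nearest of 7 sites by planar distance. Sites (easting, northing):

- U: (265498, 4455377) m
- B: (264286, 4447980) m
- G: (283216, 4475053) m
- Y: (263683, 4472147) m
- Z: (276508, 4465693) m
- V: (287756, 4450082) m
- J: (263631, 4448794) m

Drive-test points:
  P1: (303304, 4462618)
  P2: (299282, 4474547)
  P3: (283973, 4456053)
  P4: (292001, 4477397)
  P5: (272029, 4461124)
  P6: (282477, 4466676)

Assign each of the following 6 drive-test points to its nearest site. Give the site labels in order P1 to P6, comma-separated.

P1 → V (d²=398891600.00)
P2 → G (d²=258372392.00)
P3 → V (d²=49963930.00)
P4 → G (d²=82670561.00)
P5 → Z (d²=40937202.00)
P6 → Z (d²=36595250.00)

V, G, V, G, Z, Z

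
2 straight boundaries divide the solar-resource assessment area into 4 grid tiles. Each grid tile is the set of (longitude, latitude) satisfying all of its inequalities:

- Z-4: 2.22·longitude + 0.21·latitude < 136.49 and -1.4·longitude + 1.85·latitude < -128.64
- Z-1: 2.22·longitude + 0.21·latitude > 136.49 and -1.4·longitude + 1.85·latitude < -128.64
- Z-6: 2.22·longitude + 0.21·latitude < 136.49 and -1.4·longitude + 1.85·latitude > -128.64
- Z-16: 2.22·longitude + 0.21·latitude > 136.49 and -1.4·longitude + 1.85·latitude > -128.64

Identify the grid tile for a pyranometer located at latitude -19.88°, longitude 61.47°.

2.22·61.47 + 0.21·-19.88 = 132.289, which is < 136.49
-1.4·61.47 + 1.85·-19.88 = -122.836, which is > -128.64
This sign pattern matches Z-6.

Z-6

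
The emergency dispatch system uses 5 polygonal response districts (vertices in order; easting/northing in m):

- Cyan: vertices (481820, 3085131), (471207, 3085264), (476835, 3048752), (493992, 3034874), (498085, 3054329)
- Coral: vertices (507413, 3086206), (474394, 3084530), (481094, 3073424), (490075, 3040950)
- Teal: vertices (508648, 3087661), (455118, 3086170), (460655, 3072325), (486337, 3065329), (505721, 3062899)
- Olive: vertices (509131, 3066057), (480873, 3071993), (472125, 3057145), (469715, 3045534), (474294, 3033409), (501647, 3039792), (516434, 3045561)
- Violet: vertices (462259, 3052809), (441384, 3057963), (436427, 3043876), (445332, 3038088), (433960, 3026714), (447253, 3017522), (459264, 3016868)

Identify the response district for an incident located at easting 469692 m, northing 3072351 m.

Teal

Cast a ray rightward from (469692, 3072351). For each polygon, the edges (by vertex number in listed order) whose endpoints lie on opposite sides of northing = 3072351, where each meets that height, and whether that is right or left of the point:
Cyan: 2–3 at easting≈473197.4 (right), 5–1 at easting≈488568.5 (right) → 2 crossings.
Coral: 3–4 at easting≈481390.7 (right), 4–1 at easting≈502105.0 (right) → 2 crossings.
Teal: 2–3 at easting≈460644.6 (left), 5–1 at easting≈506838.3 (right) → 1 crossing.
Olive: no edge straddles that height → 0 crossings.
Violet: no edge straddles that height → 0 crossings.
Only Teal has an odd count, so the point is inside Teal.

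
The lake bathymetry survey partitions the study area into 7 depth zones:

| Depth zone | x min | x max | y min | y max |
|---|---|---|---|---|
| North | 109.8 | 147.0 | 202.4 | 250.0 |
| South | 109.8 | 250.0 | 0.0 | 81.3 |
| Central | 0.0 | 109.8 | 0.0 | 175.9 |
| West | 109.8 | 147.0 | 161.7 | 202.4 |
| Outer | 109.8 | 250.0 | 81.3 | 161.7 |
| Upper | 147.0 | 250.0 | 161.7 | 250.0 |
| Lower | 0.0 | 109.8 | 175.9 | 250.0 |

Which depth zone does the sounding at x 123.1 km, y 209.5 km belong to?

The point has x = 123.1 and y = 209.5.
Only North satisfies 109.8 ≤ x ≤ 147.0 and 202.4 ≤ y ≤ 250.0.

North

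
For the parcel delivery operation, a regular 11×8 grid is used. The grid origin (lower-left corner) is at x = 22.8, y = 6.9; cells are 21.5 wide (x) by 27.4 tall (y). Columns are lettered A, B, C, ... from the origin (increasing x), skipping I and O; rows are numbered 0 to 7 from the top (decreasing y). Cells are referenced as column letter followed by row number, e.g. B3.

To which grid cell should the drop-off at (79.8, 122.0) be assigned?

C3

Column index: ⌊(79.8 − 22.8) / 21.5⌋ = ⌊2.651⌋ = 2 → column C
Row offset from origin: ⌊(122.0 − 6.9) / 27.4⌋ = ⌊4.201⌋ = 4 → row 3 (counted from top)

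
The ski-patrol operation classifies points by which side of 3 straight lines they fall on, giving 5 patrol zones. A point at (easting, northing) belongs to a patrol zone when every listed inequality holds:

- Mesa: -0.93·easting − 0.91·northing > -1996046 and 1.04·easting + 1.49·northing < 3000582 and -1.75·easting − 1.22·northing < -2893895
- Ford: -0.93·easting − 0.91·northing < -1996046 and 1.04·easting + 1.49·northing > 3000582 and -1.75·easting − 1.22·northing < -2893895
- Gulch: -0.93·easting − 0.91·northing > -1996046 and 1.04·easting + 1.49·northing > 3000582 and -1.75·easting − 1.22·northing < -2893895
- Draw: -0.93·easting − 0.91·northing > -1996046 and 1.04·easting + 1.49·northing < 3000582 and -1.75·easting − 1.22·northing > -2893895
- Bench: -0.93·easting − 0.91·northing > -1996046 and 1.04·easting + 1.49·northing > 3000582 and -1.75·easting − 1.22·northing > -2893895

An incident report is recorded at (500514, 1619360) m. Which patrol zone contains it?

Draw

-0.93·500514 − 0.91·1619360 = -1939095.620, which is > -1996046
1.04·500514 + 1.49·1619360 = 2933380.960, which is < 3000582
-1.75·500514 − 1.22·1619360 = -2851518.700, which is > -2893895
This sign pattern matches Draw.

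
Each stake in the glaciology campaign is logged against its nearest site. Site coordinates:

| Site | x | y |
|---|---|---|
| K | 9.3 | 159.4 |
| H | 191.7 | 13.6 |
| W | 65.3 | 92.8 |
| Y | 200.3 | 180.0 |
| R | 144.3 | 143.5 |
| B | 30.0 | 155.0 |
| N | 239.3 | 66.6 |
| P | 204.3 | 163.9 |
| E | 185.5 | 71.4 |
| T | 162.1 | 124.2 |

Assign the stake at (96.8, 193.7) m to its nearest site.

R

Squared distances to each site:
K: 8832.740; H: 41442.020; W: 11173.060; Y: 10899.940; R: 4776.290; B: 5959.930; N: 36460.660; P: 12444.290; E: 22824.980; T: 9094.340.
Minimum at R.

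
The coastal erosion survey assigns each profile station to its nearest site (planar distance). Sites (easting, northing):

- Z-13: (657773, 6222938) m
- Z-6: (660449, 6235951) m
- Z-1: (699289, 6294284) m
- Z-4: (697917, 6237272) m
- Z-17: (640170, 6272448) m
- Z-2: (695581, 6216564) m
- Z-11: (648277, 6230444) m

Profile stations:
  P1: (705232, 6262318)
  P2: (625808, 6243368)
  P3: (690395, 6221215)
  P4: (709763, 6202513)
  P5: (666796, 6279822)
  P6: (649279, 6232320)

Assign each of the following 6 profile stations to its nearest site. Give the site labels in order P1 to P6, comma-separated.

P1 → Z-4 (d²=680811341.00)
P2 → Z-11 (d²=671885737.00)
P3 → Z-2 (d²=48526397.00)
P4 → Z-2 (d²=398559725.00)
P5 → Z-17 (d²=763319752.00)
P6 → Z-11 (d²=4523380.00)

Z-4, Z-11, Z-2, Z-2, Z-17, Z-11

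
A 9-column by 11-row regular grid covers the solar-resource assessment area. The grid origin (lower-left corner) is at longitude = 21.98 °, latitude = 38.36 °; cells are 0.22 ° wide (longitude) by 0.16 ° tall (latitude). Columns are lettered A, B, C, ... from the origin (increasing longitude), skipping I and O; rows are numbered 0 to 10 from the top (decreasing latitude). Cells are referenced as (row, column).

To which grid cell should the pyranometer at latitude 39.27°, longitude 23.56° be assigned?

Column index: ⌊(23.56 − 21.98) / 0.22⌋ = ⌊7.182⌋ = 7 → column H
Row offset from origin: ⌊(39.27 − 38.36) / 0.16⌋ = ⌊5.688⌋ = 5 → row 5 (counted from top)

(5, H)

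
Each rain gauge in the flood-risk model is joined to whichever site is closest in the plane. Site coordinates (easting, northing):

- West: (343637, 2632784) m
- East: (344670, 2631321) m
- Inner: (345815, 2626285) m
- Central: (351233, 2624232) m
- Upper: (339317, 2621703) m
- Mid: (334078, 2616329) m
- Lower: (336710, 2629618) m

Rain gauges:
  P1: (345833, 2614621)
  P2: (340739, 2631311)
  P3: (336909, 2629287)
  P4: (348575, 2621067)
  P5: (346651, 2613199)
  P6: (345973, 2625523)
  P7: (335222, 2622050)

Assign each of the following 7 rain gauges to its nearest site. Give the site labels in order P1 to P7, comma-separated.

P1 → Upper (d²=92612980.00)
P2 → West (d²=10568133.00)
P3 → Lower (d²=149162.00)
P4 → Central (d²=17082189.00)
P5 → Upper (d²=126105572.00)
P6 → Inner (d²=605608.00)
P7 → Upper (d²=16889434.00)

Upper, West, Lower, Central, Upper, Inner, Upper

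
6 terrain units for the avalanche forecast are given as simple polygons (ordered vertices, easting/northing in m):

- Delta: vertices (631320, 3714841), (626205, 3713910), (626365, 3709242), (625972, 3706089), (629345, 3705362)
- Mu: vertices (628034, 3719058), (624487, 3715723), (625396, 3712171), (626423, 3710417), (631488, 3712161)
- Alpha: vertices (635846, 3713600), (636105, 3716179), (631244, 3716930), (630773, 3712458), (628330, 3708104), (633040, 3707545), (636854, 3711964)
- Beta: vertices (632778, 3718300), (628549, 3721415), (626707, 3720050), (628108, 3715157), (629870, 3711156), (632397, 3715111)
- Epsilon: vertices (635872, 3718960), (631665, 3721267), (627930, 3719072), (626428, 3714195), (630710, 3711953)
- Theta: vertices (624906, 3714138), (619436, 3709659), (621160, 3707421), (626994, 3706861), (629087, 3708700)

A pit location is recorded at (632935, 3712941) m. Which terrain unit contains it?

Cast a ray rightward from (632935, 3712941). For each polygon, the edges (by vertex number in listed order) whose endpoints lie on opposite sides of northing = 3712941, where each meets that height, and whether that is right or left of the point:
Delta: 2–3 at easting≈626238.2 (left), 5–1 at easting≈630924.1 (left) → 0 crossings.
Mu: 2–3 at easting≈625198.9 (left), 5–1 at easting≈631097.4 (left) → 0 crossings.
Alpha: 3–4 at easting≈630823.9 (left), 7–1 at easting≈636252.0 (right) → 1 crossing.
Beta: 4–5 at easting≈629083.9 (left), 5–6 at easting≈631010.5 (left) → 0 crossings.
Epsilon: 4–5 at easting≈628823.0 (left), 5–1 at easting≈631437.9 (left) → 0 crossings.
Theta: 1–2 at easting≈623444.2 (left), 5–1 at easting≈625826.3 (left) → 0 crossings.
Only Alpha has an odd count, so the point is inside Alpha.

Alpha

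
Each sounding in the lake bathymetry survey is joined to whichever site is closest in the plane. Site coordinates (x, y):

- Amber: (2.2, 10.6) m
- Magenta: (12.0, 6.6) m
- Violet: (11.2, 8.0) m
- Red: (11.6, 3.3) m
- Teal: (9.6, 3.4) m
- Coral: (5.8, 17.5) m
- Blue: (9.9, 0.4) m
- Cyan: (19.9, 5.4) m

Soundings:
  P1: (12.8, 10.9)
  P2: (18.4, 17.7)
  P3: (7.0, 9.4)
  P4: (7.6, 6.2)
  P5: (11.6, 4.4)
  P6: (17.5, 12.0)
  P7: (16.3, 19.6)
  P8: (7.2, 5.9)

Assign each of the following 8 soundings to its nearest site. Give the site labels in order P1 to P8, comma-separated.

P1 → Violet (d²=10.97)
P2 → Violet (d²=145.93)
P3 → Violet (d²=19.60)
P4 → Teal (d²=11.84)
P5 → Red (d²=1.21)
P6 → Cyan (d²=49.32)
P7 → Coral (d²=114.66)
P8 → Teal (d²=12.01)

Violet, Violet, Violet, Teal, Red, Cyan, Coral, Teal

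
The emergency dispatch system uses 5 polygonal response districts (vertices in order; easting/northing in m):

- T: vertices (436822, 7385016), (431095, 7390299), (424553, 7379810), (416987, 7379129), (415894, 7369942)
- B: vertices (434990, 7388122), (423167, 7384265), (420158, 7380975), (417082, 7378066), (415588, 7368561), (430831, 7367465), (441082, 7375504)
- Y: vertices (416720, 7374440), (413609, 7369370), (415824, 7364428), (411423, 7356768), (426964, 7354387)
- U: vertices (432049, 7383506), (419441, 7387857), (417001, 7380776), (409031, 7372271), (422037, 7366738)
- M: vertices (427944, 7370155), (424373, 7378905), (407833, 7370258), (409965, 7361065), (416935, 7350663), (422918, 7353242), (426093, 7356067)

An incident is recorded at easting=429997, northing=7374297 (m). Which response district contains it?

B

Cast a ray rightward from (429997, 7374297). For each polygon, the edges (by vertex number in listed order) whose endpoints lie on opposite sides of northing = 7374297, where each meets that height, and whether that is right or left of the point:
T: 4–5 at easting≈416412.1 (left), 5–1 at easting≈421940.3 (left) → 0 crossings.
B: 4–5 at easting≈416489.6 (left), 6–7 at easting≈439542.9 (right) → 1 crossing.
Y: 1–2 at easting≈416632.3 (left), 5–1 at easting≈416793.1 (left) → 0 crossings.
U: 3–4 at easting≈410929.6 (left), 5–1 at easting≈426550.4 (left) → 0 crossings.
M: 1–2 at easting≈426253.6 (left), 2–3 at easting≈415558.8 (left) → 0 crossings.
Only B has an odd count, so the point is inside B.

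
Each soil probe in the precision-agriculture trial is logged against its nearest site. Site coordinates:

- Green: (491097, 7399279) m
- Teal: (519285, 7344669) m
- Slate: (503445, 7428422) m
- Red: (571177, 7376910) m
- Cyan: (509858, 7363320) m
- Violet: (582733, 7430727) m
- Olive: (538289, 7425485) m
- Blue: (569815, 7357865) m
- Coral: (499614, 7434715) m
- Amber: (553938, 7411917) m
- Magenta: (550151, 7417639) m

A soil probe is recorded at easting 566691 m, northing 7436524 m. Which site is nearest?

Violet

Squared distances to each site:
Green: 7101642861.000; Teal: 10684669861.000; Slate: 4065698920.000; Red: 3573953192.000; Cyan: 8588815505.000; Violet: 290950973.000; Olive: 928533125.000; Blue: 6196997657.000; Coral: 4502596410.000; Amber: 768143458.000; Magenta: 630214825.000.
Minimum at Violet.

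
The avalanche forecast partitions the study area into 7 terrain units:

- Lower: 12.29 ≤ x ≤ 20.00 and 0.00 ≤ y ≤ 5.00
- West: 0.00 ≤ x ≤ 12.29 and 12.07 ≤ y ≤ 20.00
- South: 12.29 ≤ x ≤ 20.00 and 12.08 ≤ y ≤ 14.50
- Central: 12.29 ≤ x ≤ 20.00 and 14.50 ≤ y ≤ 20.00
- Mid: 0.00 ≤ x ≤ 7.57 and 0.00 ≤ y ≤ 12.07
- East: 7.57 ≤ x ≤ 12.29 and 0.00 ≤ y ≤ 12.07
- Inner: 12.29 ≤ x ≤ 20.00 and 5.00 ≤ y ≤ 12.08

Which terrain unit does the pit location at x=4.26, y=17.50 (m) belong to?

The point has x = 4.26 and y = 17.50.
Only West satisfies 0.00 ≤ x ≤ 12.29 and 12.07 ≤ y ≤ 20.00.

West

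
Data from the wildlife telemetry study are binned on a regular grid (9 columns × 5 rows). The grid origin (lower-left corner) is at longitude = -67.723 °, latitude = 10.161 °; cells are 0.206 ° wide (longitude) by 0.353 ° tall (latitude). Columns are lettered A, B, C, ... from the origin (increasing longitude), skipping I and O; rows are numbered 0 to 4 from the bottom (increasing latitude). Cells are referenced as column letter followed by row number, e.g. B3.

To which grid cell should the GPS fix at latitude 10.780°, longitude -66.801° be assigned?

E1

Column index: ⌊(-66.801 − -67.723) / 0.206⌋ = ⌊4.476⌋ = 4 → column E
Row offset from origin: ⌊(10.780 − 10.161) / 0.353⌋ = ⌊1.754⌋ = 1 → row 1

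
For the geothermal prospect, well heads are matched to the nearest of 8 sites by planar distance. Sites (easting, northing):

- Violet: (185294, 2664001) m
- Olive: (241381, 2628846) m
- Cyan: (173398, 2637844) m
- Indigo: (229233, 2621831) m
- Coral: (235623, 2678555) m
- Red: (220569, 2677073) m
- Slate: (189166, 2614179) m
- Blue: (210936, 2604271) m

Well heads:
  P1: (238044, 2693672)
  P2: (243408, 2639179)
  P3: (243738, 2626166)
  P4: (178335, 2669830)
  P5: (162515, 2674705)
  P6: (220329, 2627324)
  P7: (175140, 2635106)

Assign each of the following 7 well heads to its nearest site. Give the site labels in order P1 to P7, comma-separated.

Coral, Olive, Olive, Violet, Violet, Indigo, Cyan

P1 → Coral (d²=234384930.00)
P2 → Olive (d²=110879618.00)
P3 → Olive (d²=12737849.00)
P4 → Violet (d²=82404922.00)
P5 → Violet (d²=633458457.00)
P6 → Indigo (d²=109454265.00)
P7 → Cyan (d²=10531208.00)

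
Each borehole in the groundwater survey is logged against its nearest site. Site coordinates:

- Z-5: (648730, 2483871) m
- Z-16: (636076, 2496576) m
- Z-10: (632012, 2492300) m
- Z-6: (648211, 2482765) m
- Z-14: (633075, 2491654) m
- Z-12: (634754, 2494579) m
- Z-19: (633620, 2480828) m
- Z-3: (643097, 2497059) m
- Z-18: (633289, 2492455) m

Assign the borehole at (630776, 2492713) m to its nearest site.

Squared distances to each site:
Z-5: 400527080.000; Z-16: 43012769.000; Z-10: 1698265.000; Z-6: 402941929.000; Z-14: 6406882.000; Z-12: 19306440.000; Z-19: 149341561.000; Z-3: 170694757.000; Z-18: 6381733.000.
Minimum at Z-10.

Z-10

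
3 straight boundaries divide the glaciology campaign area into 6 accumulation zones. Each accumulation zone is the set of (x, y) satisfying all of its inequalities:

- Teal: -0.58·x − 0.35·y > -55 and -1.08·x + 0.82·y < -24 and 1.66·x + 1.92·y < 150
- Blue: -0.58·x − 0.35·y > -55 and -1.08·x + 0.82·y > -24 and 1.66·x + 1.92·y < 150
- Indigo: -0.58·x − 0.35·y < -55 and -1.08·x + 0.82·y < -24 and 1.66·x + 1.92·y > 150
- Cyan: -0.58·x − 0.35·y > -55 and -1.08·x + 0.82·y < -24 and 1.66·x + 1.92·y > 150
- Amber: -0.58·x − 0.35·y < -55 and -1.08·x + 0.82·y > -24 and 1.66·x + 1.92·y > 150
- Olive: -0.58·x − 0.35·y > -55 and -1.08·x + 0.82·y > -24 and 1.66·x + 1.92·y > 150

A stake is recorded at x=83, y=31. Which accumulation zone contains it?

Indigo

-0.58·83 − 0.35·31 = -58.990, which is < -55
-1.08·83 + 0.82·31 = -64.220, which is < -24
1.66·83 + 1.92·31 = 197.300, which is > 150
This sign pattern matches Indigo.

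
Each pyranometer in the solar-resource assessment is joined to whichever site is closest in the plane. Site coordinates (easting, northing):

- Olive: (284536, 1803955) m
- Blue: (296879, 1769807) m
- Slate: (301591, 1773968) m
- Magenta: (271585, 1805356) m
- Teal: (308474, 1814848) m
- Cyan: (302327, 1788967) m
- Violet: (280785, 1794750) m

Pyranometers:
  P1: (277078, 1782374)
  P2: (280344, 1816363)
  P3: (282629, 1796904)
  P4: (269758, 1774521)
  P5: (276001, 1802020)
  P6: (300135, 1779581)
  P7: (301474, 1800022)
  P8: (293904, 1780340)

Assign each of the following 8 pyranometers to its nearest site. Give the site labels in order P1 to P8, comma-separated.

Violet, Olive, Violet, Violet, Magenta, Slate, Cyan, Slate

P1 → Violet (d²=166907225.00)
P2 → Olive (d²=171531328.00)
P3 → Violet (d²=8040052.00)
P4 → Violet (d²=530807170.00)
P5 → Magenta (d²=30629952.00)
P6 → Slate (d²=33625705.00)
P7 → Cyan (d²=122940634.00)
P8 → Slate (d²=99692353.00)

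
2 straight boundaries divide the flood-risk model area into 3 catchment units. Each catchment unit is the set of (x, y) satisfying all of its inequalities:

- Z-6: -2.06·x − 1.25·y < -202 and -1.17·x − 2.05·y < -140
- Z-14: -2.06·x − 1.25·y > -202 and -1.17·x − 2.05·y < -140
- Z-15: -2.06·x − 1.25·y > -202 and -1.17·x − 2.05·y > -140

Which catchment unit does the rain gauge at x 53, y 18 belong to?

Z-15

-2.06·53 − 1.25·18 = -131.680, which is > -202
-1.17·53 − 2.05·18 = -98.910, which is > -140
This sign pattern matches Z-15.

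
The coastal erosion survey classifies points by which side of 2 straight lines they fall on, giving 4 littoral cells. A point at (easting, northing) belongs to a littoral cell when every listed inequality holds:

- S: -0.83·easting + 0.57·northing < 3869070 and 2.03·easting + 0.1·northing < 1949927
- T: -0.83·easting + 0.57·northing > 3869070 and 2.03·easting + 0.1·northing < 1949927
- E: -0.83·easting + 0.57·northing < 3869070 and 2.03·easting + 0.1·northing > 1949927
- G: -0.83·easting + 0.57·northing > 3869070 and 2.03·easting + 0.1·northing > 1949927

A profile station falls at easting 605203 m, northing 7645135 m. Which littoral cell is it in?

E

-0.83·605203 + 0.57·7645135 = 3855408.460, which is < 3869070
2.03·605203 + 0.1·7645135 = 1993075.590, which is > 1949927
This sign pattern matches E.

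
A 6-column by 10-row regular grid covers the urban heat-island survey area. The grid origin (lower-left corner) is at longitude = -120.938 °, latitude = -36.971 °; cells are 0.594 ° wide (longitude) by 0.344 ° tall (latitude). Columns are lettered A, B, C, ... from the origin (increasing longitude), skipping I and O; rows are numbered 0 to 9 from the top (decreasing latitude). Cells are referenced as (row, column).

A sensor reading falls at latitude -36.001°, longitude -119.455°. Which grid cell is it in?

Column index: ⌊(-119.455 − -120.938) / 0.594⌋ = ⌊2.497⌋ = 2 → column C
Row offset from origin: ⌊(-36.001 − -36.971) / 0.344⌋ = ⌊2.820⌋ = 2 → row 7 (counted from top)

(7, C)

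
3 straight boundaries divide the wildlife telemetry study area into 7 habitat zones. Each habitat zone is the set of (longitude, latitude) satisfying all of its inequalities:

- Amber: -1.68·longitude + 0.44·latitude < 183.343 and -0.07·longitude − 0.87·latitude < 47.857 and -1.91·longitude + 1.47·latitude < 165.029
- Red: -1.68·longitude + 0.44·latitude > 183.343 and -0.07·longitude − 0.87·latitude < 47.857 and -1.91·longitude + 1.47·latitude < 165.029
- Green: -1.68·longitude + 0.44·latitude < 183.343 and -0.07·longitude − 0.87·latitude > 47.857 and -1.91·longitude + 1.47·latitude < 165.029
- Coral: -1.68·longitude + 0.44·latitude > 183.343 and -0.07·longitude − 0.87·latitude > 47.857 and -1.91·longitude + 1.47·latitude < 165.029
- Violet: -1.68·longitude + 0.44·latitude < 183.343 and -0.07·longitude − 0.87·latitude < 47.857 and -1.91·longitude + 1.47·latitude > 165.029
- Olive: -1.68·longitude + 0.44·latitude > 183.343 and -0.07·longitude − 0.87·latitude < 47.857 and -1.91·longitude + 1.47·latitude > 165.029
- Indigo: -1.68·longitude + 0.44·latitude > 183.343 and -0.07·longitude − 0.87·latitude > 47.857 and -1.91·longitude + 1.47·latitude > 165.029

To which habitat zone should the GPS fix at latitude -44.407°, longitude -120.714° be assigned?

Violet

-1.68·-120.714 + 0.44·-44.407 = 183.260, which is < 183.343
-0.07·-120.714 − 0.87·-44.407 = 47.084, which is < 47.857
-1.91·-120.714 + 1.47·-44.407 = 165.285, which is > 165.029
This sign pattern matches Violet.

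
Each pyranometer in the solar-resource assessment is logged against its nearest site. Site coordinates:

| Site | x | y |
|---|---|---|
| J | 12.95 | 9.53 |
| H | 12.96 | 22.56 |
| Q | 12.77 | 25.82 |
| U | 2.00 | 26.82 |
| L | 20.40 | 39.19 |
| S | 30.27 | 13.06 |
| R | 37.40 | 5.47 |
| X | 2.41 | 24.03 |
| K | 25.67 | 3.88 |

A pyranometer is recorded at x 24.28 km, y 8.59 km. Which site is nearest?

K

Squared distances to each site:
J: 129.253; H: 323.303; Q: 429.353; U: 828.731; L: 951.414; S: 55.861; R: 181.869; X: 716.691; K: 24.116.
Minimum at K.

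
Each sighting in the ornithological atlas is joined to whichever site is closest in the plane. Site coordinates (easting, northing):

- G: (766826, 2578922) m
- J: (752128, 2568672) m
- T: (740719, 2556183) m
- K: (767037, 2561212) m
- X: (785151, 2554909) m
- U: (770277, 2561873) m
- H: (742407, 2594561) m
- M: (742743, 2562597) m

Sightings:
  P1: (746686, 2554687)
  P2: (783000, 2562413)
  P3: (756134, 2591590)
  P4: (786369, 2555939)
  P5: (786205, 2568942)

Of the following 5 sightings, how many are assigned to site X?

P1 → T
P2 → X
P3 → H
P4 → X
P5 → X
3 of the 5 go to X.

3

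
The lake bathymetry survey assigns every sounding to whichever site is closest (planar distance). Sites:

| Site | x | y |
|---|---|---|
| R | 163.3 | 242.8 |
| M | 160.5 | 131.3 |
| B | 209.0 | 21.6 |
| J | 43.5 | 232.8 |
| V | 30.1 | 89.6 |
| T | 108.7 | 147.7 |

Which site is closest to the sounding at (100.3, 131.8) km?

Squared distances to each site:
R: 16290.000; M: 3624.290; B: 23959.730; J: 13427.240; V: 6708.880; T: 323.370.
Minimum at T.

T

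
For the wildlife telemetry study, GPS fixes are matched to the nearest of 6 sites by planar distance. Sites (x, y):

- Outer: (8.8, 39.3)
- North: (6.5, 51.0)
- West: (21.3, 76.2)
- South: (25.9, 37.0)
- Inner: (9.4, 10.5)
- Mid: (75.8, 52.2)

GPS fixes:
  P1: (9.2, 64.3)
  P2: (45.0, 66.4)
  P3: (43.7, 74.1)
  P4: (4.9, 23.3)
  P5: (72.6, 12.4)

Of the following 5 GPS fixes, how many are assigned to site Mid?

P1 → North
P2 → West
P3 → West
P4 → Inner
P5 → Mid
1 of the 5 goes to Mid.

1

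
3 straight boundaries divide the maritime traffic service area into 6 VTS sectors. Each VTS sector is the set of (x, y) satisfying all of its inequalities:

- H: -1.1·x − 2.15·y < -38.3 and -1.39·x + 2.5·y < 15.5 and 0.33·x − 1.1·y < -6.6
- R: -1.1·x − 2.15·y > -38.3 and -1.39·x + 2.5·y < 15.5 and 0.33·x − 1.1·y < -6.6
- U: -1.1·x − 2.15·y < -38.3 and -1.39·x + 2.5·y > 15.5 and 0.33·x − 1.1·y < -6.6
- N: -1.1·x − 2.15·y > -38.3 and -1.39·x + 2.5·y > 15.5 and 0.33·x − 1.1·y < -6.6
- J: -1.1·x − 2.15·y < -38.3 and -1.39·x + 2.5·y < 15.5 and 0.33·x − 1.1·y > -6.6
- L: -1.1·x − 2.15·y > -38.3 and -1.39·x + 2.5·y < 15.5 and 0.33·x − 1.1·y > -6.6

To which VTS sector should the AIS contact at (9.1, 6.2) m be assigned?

L

-1.1·9.1 − 2.15·6.2 = -23.340, which is > -38.3
-1.39·9.1 + 2.5·6.2 = 2.851, which is < 15.5
0.33·9.1 − 1.1·6.2 = -3.817, which is > -6.6
This sign pattern matches L.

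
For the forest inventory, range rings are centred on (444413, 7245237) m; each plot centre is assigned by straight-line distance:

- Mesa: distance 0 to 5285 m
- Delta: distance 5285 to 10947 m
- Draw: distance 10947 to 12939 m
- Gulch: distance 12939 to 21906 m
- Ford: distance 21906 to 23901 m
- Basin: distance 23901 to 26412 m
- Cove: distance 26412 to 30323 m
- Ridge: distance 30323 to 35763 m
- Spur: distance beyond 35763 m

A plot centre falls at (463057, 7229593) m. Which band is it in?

Basin

Distance = √((463057−444413)² + (7229593−7245237)²) = √(347598736.000 + 244734736.000) = 24337.902 m.
23901 ≤ 24337.902 < 26412 → Basin.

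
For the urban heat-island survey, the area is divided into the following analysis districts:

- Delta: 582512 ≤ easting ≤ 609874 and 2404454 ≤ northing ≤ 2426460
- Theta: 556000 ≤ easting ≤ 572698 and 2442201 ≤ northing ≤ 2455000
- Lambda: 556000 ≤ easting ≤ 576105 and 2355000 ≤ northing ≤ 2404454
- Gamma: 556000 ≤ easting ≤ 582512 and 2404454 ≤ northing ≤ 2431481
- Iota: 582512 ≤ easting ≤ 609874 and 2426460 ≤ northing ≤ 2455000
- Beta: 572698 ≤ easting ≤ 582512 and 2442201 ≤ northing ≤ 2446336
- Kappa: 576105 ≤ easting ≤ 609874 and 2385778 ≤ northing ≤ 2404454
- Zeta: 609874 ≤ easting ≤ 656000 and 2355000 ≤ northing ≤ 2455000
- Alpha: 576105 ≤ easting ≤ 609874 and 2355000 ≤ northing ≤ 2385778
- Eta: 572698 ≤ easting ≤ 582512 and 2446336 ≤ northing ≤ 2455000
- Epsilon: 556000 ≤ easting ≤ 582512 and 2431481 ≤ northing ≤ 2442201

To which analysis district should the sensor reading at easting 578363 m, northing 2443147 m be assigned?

Beta

The point has easting = 578363 and northing = 2443147.
Only Beta satisfies 572698 ≤ easting ≤ 582512 and 2442201 ≤ northing ≤ 2446336.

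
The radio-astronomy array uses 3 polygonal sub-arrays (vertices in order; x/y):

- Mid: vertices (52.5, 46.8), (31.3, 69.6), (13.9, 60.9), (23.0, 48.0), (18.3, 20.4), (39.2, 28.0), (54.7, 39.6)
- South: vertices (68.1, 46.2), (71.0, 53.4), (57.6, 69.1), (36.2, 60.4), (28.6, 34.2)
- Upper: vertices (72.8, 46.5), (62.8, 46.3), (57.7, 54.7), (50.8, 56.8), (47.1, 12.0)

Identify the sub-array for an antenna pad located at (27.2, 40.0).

Mid

Cast a ray rightward from (27.2, 40.0). For each polygon, the edges (by vertex number in listed order) whose endpoints lie on opposite sides of y = 40.0, where each meets that height, and whether that is right or left of the point:
Mid: 4–5 at x≈21.64 (left), 7–1 at x≈54.58 (right) → 1 crossing.
South: 4–5 at x≈30.28 (right), 5–1 at x≈47.69 (right) → 2 crossings.
Upper: 4–5 at x≈49.41 (right), 5–1 at x≈67.96 (right) → 2 crossings.
Only Mid has an odd count, so the point is inside Mid.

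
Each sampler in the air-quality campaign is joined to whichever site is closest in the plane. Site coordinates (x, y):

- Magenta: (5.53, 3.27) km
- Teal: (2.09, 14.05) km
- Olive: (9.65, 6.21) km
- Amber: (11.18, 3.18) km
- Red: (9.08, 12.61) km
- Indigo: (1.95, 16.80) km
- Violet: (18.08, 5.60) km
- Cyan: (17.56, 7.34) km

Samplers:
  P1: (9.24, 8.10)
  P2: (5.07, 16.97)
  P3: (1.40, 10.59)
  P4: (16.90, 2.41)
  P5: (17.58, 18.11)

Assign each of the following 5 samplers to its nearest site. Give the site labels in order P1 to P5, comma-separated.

Olive, Indigo, Teal, Violet, Red

P1 → Olive (d²=3.74)
P2 → Indigo (d²=9.76)
P3 → Teal (d²=12.45)
P4 → Violet (d²=11.57)
P5 → Red (d²=102.50)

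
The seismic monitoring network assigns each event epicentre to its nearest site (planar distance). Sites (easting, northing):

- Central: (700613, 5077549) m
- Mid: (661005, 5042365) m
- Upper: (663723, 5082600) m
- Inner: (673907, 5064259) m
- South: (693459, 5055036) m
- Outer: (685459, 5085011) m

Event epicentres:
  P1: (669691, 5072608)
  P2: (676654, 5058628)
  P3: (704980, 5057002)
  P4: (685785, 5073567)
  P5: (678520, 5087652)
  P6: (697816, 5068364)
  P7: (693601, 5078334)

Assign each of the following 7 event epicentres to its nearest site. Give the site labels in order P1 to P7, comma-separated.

Inner, Inner, South, Outer, Outer, Central, Central

P1 → Inner (d²=87480457.00)
P2 → Inner (d²=39254170.00)
P3 → South (d²=136598597.00)
P4 → Outer (d²=131071412.00)
P5 → Outer (d²=55124602.00)
P6 → Central (d²=92187434.00)
P7 → Central (d²=49784369.00)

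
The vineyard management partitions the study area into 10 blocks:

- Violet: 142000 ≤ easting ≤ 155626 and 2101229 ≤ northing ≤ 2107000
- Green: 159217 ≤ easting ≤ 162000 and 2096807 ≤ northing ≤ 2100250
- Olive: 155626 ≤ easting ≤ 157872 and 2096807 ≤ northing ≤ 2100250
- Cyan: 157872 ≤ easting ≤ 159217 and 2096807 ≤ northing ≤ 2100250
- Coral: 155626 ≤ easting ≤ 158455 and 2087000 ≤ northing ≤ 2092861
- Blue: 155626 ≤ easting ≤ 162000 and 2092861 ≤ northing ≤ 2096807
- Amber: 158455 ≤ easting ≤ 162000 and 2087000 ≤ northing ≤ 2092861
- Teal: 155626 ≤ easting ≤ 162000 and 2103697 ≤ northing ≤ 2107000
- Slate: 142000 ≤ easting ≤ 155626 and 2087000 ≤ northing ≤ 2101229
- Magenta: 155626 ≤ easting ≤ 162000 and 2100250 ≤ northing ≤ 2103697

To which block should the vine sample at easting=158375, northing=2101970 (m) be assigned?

Magenta

The point has easting = 158375 and northing = 2101970.
Only Magenta satisfies 155626 ≤ easting ≤ 162000 and 2100250 ≤ northing ≤ 2103697.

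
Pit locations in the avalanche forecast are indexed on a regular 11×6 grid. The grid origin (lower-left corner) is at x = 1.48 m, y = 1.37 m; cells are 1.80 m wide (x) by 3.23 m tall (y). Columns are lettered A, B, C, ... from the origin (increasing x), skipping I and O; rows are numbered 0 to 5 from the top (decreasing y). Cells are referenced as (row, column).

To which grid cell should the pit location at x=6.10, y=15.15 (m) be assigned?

Column index: ⌊(6.10 − 1.48) / 1.80⌋ = ⌊2.567⌋ = 2 → column C
Row offset from origin: ⌊(15.15 − 1.37) / 3.23⌋ = ⌊4.266⌋ = 4 → row 1 (counted from top)

(1, C)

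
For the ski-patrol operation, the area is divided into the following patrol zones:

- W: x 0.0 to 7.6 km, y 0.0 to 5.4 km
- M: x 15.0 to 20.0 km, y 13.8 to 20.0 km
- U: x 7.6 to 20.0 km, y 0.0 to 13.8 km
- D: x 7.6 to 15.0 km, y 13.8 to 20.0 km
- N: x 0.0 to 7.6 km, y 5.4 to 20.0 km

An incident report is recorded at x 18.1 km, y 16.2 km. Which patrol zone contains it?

The point has x = 18.1 and y = 16.2.
Only M satisfies 15.0 ≤ x ≤ 20.0 and 13.8 ≤ y ≤ 20.0.

M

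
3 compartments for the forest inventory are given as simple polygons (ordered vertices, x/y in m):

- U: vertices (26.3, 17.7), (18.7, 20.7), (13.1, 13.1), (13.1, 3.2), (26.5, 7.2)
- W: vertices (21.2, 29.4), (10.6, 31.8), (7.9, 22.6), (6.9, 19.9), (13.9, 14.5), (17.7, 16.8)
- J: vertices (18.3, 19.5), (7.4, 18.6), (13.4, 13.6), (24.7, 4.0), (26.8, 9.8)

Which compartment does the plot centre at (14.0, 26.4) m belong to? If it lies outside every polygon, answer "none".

Cast a ray rightward from (14.0, 26.4). For each polygon, the edges (by vertex number in listed order) whose endpoints lie on opposite sides of y = 26.4, where each meets that height, and whether that is right or left of the point:
U: no edge straddles that height → 0 crossings.
W: 2–3 at x≈9.02 (left), 6–1 at x≈20.37 (right) → 1 crossing.
J: no edge straddles that height → 0 crossings.
Only W has an odd count, so the point is inside W.

W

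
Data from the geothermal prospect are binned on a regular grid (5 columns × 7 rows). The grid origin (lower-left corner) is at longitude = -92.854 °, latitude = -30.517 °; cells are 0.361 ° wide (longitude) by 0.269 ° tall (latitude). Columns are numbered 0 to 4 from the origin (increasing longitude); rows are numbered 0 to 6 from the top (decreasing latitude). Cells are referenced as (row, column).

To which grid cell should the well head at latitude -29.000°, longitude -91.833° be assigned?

(1, 2)

Column index: ⌊(-91.833 − -92.854) / 0.361⌋ = ⌊2.828⌋ = 2
Row offset from origin: ⌊(-29.000 − -30.517) / 0.269⌋ = ⌊5.639⌋ = 5 → row 1 (counted from top)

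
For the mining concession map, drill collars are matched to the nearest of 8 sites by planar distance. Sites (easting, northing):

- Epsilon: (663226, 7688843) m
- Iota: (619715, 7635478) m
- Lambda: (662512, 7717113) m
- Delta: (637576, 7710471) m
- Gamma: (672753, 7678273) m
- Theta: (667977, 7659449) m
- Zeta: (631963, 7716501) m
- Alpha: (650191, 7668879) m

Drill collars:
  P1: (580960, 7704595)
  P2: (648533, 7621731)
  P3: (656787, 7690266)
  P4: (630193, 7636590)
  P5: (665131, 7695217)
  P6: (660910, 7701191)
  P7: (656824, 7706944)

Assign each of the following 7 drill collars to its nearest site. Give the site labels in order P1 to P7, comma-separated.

P1 → Zeta (d²=2743058845.00)
P2 → Iota (d²=1019457133.00)
P3 → Epsilon (d²=43485650.00)
P4 → Iota (d²=111025028.00)
P5 → Epsilon (d²=44256901.00)
P6 → Epsilon (d²=157836960.00)
P7 → Lambda (d²=135761905.00)

Zeta, Iota, Epsilon, Iota, Epsilon, Epsilon, Lambda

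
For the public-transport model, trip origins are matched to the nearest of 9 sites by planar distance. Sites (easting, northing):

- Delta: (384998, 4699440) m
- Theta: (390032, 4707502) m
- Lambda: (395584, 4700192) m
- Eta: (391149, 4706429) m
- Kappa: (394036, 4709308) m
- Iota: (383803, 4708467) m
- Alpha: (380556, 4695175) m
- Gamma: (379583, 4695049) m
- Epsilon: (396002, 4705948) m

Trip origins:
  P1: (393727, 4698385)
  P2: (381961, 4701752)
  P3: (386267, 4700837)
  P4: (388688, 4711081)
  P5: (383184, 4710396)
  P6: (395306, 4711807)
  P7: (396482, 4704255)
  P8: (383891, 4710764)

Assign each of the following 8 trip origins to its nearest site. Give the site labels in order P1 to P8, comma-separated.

Lambda, Delta, Delta, Theta, Iota, Kappa, Epsilon, Iota

P1 → Lambda (d²=6713698.00)
P2 → Delta (d²=14568713.00)
P3 → Delta (d²=3561970.00)
P4 → Theta (d²=14615577.00)
P5 → Iota (d²=4104202.00)
P6 → Kappa (d²=7857901.00)
P7 → Epsilon (d²=3096649.00)
P8 → Iota (d²=5283953.00)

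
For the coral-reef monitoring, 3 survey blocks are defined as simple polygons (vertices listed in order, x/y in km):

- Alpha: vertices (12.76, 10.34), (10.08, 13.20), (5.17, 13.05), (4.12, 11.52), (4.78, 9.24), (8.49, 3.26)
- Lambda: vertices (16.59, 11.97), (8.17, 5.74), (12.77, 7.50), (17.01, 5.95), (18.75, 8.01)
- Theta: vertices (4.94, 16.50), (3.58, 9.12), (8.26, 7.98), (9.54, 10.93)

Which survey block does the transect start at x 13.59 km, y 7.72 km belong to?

Lambda

Cast a ray rightward from (13.59, 7.72). For each polygon, the edges (by vertex number in listed order) whose endpoints lie on opposite sides of y = 7.72, where each meets that height, and whether that is right or left of the point:
Alpha: 5–6 at x≈5.723 (left), 6–1 at x≈11.180 (left) → 0 crossings.
Lambda: 1–2 at x≈10.846 (left), 4–5 at x≈18.505 (right) → 1 crossing.
Theta: no edge straddles that height → 0 crossings.
Only Lambda has an odd count, so the point is inside Lambda.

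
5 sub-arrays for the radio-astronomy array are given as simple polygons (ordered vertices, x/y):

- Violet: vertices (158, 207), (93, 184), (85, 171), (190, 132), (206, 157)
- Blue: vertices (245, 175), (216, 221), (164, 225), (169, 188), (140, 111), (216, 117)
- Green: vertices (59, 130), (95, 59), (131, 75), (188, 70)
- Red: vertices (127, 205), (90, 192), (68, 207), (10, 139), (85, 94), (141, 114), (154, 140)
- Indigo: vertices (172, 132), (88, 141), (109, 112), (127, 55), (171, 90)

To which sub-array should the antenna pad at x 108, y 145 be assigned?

Red

Cast a ray rightward from (108, 145). For each polygon, the edges (by vertex number in listed order) whose endpoints lie on opposite sides of y = 145, where each meets that height, and whether that is right or left of the point:
Violet: 3–4 at x≈155.0 (right), 4–5 at x≈198.3 (right) → 2 crossings.
Blue: 4–5 at x≈152.8 (right), 6–1 at x≈230.0 (right) → 2 crossings.
Green: no edge straddles that height → 0 crossings.
Red: 3–4 at x≈15.1 (left), 7–1 at x≈151.9 (right) → 1 crossing.
Indigo: no edge straddles that height → 0 crossings.
Only Red has an odd count, so the point is inside Red.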